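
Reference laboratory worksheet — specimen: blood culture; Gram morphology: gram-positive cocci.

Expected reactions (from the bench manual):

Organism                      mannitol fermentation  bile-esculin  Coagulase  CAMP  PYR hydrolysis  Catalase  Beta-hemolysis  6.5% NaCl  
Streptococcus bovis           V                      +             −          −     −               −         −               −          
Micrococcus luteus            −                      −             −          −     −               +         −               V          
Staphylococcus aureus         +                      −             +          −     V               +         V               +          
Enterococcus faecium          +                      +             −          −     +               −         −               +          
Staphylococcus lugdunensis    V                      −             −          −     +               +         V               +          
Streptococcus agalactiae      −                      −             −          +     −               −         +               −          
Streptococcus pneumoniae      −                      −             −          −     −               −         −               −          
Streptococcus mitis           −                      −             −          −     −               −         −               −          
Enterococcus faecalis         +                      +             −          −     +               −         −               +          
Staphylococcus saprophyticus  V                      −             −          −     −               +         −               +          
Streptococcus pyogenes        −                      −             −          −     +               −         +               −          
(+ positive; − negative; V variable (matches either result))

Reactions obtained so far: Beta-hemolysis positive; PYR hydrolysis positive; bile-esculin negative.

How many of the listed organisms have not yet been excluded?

PYR hydrolysis +: excludes 6 organisms — 5 left.
Beta-hemolysis +: excludes Enterococcus faecium, Enterococcus faecalis — 3 left.
bile-esculin −: all 3 remaining candidates are consistent.
Still consistent: Staphylococcus aureus, Staphylococcus lugdunensis, Streptococcus pyogenes.

3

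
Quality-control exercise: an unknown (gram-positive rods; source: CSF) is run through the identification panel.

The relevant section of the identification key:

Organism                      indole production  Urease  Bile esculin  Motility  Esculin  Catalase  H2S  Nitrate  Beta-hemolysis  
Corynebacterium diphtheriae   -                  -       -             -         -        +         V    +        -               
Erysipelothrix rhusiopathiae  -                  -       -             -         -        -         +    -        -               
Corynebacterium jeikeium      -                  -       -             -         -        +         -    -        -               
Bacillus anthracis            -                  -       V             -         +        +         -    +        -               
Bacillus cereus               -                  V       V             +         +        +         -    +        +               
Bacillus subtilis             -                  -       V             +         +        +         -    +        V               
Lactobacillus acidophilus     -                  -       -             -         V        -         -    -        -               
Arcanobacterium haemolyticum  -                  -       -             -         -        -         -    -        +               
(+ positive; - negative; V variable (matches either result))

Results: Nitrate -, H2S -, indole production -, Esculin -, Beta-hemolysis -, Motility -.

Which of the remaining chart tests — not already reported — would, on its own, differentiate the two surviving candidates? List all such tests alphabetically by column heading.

Beta-hemolysis -: excludes Bacillus cereus, Arcanobacterium haemolyticum — 6 left.
Motility -: excludes Bacillus subtilis — 5 left.
indole production -: all 5 remaining candidates are consistent.
Nitrate -: excludes Corynebacterium diphtheriae, Bacillus anthracis — 3 left.
Esculin -: all 3 remaining candidates are consistent.
H2S -: excludes Erysipelothrix rhusiopathiae — 2 left.
Two candidates remain: Corynebacterium jeikeium and Lactobacillus acidophilus.
  Urease: - vs - — same for both, does not separate.
  Bile esculin: - vs - — same for both, does not separate.
  Catalase: Corynebacterium jeikeium +, Lactobacillus acidophilus - — discriminates.

Catalase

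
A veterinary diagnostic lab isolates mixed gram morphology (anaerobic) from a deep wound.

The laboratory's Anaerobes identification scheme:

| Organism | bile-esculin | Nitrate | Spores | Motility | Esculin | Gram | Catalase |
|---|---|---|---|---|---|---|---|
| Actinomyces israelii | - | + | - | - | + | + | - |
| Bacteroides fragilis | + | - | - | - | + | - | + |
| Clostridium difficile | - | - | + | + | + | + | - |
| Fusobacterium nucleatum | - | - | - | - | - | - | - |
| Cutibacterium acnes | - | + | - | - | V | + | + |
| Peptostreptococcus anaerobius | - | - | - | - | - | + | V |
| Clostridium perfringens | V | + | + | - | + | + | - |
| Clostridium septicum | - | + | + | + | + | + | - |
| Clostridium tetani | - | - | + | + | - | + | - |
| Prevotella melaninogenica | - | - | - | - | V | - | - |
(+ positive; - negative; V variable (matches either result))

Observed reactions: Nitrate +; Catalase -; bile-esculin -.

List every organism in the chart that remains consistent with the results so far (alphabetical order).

Actinomyces israelii, Clostridium perfringens, Clostridium septicum

Nitrate +: excludes 6 organisms — 4 left.
bile-esculin -: all 4 remaining candidates are consistent.
Catalase -: excludes Cutibacterium acnes — 3 left.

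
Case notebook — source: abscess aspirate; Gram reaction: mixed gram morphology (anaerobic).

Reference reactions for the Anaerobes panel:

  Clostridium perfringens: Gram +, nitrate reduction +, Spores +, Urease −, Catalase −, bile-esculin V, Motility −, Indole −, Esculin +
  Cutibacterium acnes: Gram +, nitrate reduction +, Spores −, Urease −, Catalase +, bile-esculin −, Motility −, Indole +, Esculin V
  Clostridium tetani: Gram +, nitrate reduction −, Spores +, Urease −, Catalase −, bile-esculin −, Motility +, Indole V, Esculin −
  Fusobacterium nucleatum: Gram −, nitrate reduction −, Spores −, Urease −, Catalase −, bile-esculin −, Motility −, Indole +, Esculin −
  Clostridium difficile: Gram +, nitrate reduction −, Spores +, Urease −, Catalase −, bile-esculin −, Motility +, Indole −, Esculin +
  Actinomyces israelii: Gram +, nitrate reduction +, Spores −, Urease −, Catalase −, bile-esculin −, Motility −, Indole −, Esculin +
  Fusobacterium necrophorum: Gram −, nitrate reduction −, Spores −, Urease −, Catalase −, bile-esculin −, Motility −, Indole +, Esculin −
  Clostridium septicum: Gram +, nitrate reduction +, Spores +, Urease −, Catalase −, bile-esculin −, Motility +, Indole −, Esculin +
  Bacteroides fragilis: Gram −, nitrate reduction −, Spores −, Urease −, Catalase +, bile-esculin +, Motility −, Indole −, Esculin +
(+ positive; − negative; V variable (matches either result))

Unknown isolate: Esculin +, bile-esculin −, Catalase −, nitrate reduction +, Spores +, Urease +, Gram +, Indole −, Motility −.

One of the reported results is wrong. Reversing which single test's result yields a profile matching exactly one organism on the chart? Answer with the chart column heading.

Urease

As reported, no row in the chart matches all 9 reactions.
Reversing nitrate reduction → still no organism matches.
Reversing Esculin → still no organism matches.
Reversing bile-esculin → still no organism matches.
Reversing Spores → still no organism matches.
Reversing Motility → still no organism matches.
Reversing Indole → still no organism matches.
Reversing Urease (to −) → unique match: Clostridium perfringens.
Reversing Catalase → still no organism matches.
Reversing Gram → still no organism matches.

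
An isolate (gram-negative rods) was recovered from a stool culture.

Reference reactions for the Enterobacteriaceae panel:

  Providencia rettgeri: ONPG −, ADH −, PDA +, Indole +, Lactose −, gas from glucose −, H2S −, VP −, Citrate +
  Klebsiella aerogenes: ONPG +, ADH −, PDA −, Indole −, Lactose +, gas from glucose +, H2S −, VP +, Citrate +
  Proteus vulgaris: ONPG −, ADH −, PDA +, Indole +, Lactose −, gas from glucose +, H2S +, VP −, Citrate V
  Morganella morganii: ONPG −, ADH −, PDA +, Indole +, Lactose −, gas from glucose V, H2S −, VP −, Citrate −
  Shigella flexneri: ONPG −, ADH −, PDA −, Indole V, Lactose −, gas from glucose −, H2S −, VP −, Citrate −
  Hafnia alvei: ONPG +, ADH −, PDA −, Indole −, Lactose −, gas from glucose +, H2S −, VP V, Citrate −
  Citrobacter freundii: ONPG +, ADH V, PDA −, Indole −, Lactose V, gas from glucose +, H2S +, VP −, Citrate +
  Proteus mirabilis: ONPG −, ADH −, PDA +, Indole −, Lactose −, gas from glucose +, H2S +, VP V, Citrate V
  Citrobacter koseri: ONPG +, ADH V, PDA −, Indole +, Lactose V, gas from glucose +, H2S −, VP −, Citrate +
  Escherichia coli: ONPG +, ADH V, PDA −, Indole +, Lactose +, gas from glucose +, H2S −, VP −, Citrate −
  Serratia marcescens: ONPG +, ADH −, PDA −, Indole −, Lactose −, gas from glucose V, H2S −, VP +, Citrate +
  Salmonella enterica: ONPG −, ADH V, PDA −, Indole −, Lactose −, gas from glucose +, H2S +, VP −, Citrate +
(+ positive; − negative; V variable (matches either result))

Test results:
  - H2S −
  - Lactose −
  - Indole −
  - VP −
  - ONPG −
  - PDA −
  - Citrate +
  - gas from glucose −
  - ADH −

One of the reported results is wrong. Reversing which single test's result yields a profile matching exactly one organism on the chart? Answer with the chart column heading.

Citrate

As reported, no row in the chart matches all 9 reactions.
Reversing Lactose → still no organism matches.
Reversing VP → still no organism matches.
Reversing PDA → still no organism matches.
Reversing Indole → still no organism matches.
Reversing ADH → still no organism matches.
Reversing Citrate (to −) → unique match: Shigella flexneri.
Reversing H2S → still no organism matches.
Reversing ONPG → still no organism matches.
Reversing gas from glucose → still no organism matches.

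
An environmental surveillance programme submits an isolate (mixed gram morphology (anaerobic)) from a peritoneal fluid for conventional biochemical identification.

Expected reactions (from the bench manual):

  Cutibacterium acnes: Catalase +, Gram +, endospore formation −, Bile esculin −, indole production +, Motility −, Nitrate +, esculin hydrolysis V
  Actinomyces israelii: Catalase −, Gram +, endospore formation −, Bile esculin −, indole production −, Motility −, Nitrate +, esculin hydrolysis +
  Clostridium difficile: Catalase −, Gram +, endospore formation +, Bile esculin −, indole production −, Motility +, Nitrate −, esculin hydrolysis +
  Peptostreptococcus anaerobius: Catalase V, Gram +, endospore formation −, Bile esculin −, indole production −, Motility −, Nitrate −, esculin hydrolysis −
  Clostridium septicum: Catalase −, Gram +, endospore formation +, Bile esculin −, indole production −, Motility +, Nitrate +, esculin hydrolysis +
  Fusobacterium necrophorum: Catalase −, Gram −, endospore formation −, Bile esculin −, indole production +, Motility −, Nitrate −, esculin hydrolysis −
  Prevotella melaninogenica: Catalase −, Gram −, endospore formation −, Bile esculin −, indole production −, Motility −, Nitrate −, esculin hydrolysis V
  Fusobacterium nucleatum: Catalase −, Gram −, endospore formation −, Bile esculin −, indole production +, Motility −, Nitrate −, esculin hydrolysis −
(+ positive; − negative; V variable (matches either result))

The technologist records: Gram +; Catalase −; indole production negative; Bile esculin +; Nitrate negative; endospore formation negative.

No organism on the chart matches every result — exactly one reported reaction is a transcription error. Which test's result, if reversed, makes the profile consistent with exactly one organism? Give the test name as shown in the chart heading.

Bile esculin

As reported, no row in the chart matches all 6 reactions.
Reversing Gram → still no organism matches.
Reversing indole production → still no organism matches.
Reversing Nitrate → still no organism matches.
Reversing Bile esculin (to −) → unique match: Peptostreptococcus anaerobius.
Reversing endospore formation → still no organism matches.
Reversing Catalase → still no organism matches.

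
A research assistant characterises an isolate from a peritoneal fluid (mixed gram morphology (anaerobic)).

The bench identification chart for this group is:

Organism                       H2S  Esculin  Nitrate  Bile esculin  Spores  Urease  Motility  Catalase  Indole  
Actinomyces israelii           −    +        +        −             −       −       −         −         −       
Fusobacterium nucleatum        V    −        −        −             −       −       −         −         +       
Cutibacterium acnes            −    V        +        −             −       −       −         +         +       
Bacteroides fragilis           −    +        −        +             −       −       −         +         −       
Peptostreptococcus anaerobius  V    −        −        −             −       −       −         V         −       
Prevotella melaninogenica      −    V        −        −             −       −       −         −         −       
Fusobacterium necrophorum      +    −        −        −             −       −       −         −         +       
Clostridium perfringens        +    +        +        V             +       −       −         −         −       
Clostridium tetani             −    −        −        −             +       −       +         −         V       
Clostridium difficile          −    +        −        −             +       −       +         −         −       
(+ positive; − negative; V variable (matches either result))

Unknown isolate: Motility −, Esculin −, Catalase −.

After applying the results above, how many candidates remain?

Catalase −: excludes Cutibacterium acnes, Bacteroides fragilis — 8 left.
Motility −: excludes Clostridium tetani, Clostridium difficile — 6 left.
Esculin −: excludes Actinomyces israelii, Clostridium perfringens — 4 left.
Still consistent: Fusobacterium necrophorum, Fusobacterium nucleatum, Peptostreptococcus anaerobius, Prevotella melaninogenica.

4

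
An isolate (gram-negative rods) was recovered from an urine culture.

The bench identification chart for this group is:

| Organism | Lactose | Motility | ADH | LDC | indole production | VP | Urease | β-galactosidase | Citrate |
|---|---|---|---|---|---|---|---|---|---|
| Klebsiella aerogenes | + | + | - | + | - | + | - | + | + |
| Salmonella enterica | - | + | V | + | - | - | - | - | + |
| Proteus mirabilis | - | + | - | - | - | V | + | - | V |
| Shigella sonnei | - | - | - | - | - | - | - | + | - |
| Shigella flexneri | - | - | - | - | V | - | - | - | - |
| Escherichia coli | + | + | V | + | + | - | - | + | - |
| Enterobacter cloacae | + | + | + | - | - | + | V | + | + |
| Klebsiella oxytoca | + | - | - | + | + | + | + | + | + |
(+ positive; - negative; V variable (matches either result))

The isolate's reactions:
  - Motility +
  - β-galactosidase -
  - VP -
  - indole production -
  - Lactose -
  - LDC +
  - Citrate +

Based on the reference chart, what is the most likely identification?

Motility +: excludes Shigella sonnei, Shigella flexneri, Klebsiella oxytoca — 5 left.
indole production -: excludes Escherichia coli — 4 left.
Lactose -: excludes Klebsiella aerogenes, Enterobacter cloacae — 2 left.
β-galactosidase -: all 2 remaining candidates are consistent.
LDC +: excludes Proteus mirabilis — 1 left.
VP -: the one remaining candidate is consistent.
Citrate +: the one remaining candidate is consistent.

Salmonella enterica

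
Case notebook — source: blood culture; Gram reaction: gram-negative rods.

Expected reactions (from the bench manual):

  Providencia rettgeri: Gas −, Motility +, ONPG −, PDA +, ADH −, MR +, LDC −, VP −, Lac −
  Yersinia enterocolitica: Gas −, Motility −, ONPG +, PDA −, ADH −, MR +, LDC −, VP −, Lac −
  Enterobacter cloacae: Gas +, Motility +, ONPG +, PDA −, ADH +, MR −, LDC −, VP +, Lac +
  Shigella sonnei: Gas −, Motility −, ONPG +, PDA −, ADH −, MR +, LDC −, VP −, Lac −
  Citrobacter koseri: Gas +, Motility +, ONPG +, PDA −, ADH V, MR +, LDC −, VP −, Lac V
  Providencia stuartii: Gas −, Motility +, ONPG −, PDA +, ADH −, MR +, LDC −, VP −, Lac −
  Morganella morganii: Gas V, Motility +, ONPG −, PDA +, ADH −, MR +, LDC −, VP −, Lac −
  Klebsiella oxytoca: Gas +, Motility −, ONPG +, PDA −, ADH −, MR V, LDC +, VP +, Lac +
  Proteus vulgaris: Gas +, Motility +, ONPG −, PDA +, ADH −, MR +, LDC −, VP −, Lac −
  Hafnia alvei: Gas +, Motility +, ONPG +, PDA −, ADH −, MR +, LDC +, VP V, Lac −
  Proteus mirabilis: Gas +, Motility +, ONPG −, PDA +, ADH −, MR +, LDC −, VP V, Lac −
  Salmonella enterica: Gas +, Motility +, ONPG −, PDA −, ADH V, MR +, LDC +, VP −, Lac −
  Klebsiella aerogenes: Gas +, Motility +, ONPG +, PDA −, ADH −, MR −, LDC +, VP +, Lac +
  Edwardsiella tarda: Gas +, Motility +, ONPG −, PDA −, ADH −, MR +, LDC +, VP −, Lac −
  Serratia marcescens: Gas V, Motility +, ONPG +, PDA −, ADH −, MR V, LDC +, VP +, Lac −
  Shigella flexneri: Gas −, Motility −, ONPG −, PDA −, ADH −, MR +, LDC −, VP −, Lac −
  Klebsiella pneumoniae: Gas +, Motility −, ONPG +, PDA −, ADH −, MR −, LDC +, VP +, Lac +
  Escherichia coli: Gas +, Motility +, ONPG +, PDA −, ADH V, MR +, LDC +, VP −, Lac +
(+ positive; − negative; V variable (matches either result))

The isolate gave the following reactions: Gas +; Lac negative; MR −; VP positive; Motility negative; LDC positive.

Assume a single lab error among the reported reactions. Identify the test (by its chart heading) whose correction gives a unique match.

Motility

As reported, no row in the chart matches all 6 reactions.
Reversing Gas → still no organism matches.
Reversing VP → still no organism matches.
Reversing LDC → still no organism matches.
Reversing MR → still no organism matches.
Reversing Lac → 2 organisms match (not unique).
Reversing Motility (to +) → unique match: Serratia marcescens.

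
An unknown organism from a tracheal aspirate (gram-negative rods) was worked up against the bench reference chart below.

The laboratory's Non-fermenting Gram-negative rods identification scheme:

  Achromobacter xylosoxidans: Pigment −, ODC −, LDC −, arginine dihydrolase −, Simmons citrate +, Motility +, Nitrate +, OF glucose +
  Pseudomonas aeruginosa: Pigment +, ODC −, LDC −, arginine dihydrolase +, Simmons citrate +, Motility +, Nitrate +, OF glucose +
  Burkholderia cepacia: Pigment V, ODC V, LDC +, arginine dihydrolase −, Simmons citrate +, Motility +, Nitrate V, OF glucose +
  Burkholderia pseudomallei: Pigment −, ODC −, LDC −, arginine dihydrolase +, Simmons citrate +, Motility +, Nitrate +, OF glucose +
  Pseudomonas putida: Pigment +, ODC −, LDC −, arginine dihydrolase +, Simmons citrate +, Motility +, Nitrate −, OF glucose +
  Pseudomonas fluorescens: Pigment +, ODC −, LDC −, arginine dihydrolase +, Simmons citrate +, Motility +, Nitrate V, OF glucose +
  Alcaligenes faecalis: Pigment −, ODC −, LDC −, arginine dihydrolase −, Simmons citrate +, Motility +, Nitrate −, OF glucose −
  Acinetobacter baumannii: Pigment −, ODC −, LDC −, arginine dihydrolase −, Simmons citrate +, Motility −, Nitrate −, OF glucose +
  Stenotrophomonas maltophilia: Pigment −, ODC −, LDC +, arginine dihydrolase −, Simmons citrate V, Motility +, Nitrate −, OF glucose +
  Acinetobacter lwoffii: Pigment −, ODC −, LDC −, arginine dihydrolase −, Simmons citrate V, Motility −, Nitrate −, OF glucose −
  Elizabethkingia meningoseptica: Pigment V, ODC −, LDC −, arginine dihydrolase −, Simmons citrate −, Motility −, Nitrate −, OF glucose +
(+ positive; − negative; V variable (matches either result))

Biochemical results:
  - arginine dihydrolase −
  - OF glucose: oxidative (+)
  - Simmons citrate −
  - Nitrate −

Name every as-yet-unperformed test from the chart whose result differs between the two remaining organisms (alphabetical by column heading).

Simmons citrate −: excludes 8 organisms — 3 left.
Nitrate −: all 3 remaining candidates are consistent.
arginine dihydrolase −: all 3 remaining candidates are consistent.
OF glucose +: excludes Acinetobacter lwoffii — 2 left.
Two candidates remain: Elizabethkingia meningoseptica and Stenotrophomonas maltophilia.
  Pigment: V vs − — variable for at least one, does not separate.
  ODC: − vs − — same for both, does not separate.
  LDC: Elizabethkingia meningoseptica −, Stenotrophomonas maltophilia + — discriminates.
  Motility: Elizabethkingia meningoseptica −, Stenotrophomonas maltophilia + — discriminates.

LDC, Motility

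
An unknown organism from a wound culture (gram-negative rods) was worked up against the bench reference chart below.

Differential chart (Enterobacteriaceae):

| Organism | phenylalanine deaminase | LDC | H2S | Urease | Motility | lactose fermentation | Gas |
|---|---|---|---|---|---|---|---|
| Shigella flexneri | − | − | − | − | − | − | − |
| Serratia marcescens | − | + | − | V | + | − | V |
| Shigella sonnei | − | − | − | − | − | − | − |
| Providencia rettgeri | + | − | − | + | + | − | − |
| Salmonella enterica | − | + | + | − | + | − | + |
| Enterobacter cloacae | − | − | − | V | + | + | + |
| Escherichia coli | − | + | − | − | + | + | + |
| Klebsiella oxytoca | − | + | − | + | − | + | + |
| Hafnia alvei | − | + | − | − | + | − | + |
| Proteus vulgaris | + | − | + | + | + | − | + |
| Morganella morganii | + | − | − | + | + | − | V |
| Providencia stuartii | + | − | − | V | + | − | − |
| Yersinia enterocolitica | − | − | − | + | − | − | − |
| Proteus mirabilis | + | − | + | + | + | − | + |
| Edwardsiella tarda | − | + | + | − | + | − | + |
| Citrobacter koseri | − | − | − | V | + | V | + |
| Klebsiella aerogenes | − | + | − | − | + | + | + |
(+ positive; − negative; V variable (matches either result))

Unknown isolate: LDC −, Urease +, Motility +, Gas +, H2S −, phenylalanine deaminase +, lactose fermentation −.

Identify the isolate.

Morganella morganii

H2S −: excludes Salmonella enterica, Proteus vulgaris, Proteus mirabilis, Edwardsiella tarda — 13 left.
Motility +: excludes Shigella flexneri, Shigella sonnei, Klebsiella oxytoca, Yersinia enterocolitica — 9 left.
Urease +: excludes Escherichia coli, Hafnia alvei, Klebsiella aerogenes — 6 left.
phenylalanine deaminase +: excludes Serratia marcescens, Enterobacter cloacae, Citrobacter koseri — 3 left.
LDC −: all 3 remaining candidates are consistent.
lactose fermentation −: all 3 remaining candidates are consistent.
Gas +: excludes Providencia rettgeri, Providencia stuartii — 1 left.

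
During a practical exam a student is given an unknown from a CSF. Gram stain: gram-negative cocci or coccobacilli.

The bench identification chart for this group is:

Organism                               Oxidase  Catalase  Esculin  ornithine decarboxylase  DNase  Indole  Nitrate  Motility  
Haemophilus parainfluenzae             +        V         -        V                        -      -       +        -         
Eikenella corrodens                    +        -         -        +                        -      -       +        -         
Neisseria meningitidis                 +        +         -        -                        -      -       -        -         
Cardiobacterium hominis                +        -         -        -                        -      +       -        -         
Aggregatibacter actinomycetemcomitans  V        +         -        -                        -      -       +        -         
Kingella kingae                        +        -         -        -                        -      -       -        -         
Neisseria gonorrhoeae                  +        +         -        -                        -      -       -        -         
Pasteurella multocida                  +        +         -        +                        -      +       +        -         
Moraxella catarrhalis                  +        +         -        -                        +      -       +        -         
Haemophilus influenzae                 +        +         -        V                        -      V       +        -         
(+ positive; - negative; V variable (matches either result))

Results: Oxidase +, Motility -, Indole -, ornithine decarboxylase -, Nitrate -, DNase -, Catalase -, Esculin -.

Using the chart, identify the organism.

Oxidase +: all 10 remaining candidates are consistent.
Catalase -: excludes 6 organisms — 4 left.
DNase -: all 4 remaining candidates are consistent.
Esculin -: all 4 remaining candidates are consistent.
ornithine decarboxylase -: excludes Eikenella corrodens — 3 left.
Motility -: all 3 remaining candidates are consistent.
Nitrate -: excludes Haemophilus parainfluenzae — 2 left.
Indole -: excludes Cardiobacterium hominis — 1 left.

Kingella kingae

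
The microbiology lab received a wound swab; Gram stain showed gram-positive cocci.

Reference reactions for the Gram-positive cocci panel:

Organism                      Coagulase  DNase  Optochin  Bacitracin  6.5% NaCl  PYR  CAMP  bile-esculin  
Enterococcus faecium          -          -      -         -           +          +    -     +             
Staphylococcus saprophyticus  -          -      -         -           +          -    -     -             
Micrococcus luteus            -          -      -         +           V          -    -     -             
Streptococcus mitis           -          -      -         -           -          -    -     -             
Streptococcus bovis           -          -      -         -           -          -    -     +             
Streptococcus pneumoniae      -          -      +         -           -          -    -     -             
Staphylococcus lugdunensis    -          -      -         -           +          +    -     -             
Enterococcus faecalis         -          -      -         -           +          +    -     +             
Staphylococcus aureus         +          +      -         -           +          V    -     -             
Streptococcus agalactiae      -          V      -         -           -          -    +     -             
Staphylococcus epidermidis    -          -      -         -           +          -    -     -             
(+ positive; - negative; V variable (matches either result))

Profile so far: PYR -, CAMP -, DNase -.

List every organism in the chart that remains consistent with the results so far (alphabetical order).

DNase -: excludes Staphylococcus aureus — 10 left.
PYR -: excludes Enterococcus faecium, Staphylococcus lugdunensis, Enterococcus faecalis — 7 left.
CAMP -: excludes Streptococcus agalactiae — 6 left.

Micrococcus luteus, Staphylococcus epidermidis, Staphylococcus saprophyticus, Streptococcus bovis, Streptococcus mitis, Streptococcus pneumoniae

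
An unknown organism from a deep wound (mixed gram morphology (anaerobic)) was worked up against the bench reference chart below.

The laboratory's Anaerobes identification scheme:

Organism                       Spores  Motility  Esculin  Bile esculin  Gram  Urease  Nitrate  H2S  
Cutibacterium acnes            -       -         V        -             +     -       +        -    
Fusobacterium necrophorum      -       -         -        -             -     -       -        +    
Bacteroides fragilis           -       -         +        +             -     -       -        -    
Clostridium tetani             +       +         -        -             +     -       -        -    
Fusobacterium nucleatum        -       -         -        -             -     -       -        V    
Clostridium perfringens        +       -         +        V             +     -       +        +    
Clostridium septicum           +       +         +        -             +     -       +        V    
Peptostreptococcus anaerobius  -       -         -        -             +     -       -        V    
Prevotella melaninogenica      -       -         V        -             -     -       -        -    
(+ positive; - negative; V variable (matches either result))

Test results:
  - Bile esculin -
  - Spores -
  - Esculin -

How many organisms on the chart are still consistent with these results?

Spores -: excludes Clostridium tetani, Clostridium perfringens, Clostridium septicum — 6 left.
Esculin -: excludes Bacteroides fragilis — 5 left.
Bile esculin -: all 5 remaining candidates are consistent.
Still consistent: Cutibacterium acnes, Fusobacterium necrophorum, Fusobacterium nucleatum, Peptostreptococcus anaerobius, Prevotella melaninogenica.

5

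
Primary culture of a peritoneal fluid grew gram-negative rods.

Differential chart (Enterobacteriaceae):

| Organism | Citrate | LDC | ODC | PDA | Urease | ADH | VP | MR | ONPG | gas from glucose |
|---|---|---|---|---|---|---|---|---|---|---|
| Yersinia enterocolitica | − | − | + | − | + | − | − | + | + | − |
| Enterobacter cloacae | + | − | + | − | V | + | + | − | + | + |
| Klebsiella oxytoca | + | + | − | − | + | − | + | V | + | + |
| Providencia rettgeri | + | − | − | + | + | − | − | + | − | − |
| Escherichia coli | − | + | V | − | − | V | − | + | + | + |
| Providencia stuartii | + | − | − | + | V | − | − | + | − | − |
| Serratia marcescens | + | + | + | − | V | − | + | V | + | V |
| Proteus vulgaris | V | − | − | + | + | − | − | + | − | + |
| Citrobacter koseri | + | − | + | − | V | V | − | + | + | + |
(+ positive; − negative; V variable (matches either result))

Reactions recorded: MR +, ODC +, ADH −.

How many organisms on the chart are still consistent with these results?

ADH −: excludes Enterobacter cloacae — 8 left.
MR +: all 8 remaining candidates are consistent.
ODC +: excludes Klebsiella oxytoca, Providencia rettgeri, Providencia stuartii, Proteus vulgaris — 4 left.
Still consistent: Citrobacter koseri, Escherichia coli, Serratia marcescens, Yersinia enterocolitica.

4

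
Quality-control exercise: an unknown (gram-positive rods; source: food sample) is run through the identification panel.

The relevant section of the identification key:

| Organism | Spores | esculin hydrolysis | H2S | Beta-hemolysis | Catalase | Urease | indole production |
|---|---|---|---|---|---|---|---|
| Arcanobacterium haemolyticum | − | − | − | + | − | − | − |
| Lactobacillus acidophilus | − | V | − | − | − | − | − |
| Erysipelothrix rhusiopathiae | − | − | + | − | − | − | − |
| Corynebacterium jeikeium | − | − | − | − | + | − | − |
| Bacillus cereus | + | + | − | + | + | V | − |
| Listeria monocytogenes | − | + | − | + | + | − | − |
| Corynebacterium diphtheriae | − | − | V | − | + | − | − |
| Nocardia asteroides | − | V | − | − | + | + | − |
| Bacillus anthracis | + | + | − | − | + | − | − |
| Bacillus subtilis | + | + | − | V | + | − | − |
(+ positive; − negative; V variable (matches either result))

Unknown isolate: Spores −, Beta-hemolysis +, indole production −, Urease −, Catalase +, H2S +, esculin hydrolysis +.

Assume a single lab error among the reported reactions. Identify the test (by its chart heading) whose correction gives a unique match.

H2S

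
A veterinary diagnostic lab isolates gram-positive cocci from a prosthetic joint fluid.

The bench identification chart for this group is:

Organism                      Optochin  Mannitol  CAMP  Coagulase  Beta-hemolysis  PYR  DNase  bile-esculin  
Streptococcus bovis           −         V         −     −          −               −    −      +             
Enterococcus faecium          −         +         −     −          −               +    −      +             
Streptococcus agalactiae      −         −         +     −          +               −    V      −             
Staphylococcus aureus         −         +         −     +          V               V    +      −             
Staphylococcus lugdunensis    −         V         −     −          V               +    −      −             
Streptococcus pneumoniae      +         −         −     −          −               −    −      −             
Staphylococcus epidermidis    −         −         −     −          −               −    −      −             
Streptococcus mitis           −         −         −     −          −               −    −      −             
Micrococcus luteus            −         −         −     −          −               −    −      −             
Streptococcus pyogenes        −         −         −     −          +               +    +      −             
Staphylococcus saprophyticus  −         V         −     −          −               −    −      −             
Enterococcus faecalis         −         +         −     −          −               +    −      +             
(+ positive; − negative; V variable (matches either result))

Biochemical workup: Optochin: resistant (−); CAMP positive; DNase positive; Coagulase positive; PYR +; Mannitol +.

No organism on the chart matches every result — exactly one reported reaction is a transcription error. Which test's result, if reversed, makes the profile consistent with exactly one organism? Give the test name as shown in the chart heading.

CAMP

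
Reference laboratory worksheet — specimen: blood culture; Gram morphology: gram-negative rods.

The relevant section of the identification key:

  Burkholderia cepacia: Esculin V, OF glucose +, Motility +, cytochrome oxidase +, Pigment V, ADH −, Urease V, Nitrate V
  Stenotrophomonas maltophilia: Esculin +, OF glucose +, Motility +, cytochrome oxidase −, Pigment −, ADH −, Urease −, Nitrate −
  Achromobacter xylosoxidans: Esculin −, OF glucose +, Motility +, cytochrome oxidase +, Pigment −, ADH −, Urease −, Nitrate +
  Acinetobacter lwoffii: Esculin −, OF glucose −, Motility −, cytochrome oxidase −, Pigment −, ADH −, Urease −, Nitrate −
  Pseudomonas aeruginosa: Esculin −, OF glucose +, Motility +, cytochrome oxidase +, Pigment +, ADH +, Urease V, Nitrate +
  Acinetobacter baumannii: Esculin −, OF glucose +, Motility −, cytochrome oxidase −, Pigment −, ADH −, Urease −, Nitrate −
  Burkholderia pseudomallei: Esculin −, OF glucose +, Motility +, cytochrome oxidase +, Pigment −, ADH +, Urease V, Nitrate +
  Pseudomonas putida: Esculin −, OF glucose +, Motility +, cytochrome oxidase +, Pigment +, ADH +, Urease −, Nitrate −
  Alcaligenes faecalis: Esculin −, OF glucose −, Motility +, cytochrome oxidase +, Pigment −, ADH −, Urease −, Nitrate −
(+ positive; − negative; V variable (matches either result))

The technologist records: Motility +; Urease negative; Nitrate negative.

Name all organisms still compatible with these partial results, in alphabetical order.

Urease −: all 9 remaining candidates are consistent.
Motility +: excludes Acinetobacter lwoffii, Acinetobacter baumannii — 7 left.
Nitrate −: excludes Achromobacter xylosoxidans, Pseudomonas aeruginosa, Burkholderia pseudomallei — 4 left.

Alcaligenes faecalis, Burkholderia cepacia, Pseudomonas putida, Stenotrophomonas maltophilia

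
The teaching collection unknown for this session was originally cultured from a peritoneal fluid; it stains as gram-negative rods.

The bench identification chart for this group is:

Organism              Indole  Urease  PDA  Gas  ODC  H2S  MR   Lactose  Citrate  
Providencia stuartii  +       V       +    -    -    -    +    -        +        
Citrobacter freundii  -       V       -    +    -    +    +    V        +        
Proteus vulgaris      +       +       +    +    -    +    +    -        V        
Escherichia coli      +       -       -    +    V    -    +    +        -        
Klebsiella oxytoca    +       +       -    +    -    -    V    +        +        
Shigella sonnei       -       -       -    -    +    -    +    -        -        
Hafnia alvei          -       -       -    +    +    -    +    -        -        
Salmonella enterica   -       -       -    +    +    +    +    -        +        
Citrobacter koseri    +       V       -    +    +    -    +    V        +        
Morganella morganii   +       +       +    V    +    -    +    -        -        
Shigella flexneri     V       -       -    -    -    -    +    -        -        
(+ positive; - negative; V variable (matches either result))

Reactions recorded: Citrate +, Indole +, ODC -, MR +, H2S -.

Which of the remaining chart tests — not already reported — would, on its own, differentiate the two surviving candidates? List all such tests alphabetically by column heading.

ODC -: excludes 5 organisms — 6 left.
Citrate +: excludes Escherichia coli, Shigella flexneri — 4 left.
Indole +: excludes Citrobacter freundii — 3 left.
MR +: all 3 remaining candidates are consistent.
H2S -: excludes Proteus vulgaris — 2 left.
Two candidates remain: Klebsiella oxytoca and Providencia stuartii.
  Urease: + vs V — variable for at least one, does not separate.
  PDA: Klebsiella oxytoca -, Providencia stuartii + — discriminates.
  Gas: Klebsiella oxytoca +, Providencia stuartii - — discriminates.
  Lactose: Klebsiella oxytoca +, Providencia stuartii - — discriminates.

Gas, Lactose, PDA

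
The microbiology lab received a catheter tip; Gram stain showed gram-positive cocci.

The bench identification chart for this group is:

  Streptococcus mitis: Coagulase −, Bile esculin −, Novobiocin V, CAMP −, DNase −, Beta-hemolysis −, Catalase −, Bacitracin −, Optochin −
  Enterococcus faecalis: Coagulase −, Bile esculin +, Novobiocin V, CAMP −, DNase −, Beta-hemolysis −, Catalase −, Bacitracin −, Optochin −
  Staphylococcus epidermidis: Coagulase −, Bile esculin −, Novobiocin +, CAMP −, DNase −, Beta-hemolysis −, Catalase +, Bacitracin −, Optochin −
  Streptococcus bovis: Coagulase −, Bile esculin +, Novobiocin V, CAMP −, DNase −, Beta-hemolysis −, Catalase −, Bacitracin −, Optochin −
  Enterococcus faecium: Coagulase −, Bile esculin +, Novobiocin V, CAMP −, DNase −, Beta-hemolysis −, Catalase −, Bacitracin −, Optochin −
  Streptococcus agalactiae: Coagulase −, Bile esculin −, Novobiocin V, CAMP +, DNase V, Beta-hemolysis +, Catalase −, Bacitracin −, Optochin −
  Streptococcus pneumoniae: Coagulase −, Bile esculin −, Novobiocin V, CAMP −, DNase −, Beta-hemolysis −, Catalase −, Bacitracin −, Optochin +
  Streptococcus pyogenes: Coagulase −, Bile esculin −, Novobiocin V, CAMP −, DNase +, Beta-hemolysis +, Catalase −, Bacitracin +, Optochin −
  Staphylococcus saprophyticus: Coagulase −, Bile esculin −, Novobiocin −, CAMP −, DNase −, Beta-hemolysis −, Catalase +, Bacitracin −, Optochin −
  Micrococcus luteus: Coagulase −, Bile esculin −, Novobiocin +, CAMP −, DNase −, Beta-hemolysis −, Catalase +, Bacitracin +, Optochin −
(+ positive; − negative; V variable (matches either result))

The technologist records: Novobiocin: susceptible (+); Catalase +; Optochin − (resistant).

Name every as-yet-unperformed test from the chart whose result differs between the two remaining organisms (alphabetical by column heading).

Catalase +: excludes 7 organisms — 3 left.
Optochin −: all 3 remaining candidates are consistent.
Novobiocin +: excludes Staphylococcus saprophyticus — 2 left.
Two candidates remain: Micrococcus luteus and Staphylococcus epidermidis.
  Coagulase: − vs − — same for both, does not separate.
  Bile esculin: − vs − — same for both, does not separate.
  CAMP: − vs − — same for both, does not separate.
  DNase: − vs − — same for both, does not separate.
  Beta-hemolysis: − vs − — same for both, does not separate.
  Bacitracin: Micrococcus luteus +, Staphylococcus epidermidis − — discriminates.

Bacitracin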